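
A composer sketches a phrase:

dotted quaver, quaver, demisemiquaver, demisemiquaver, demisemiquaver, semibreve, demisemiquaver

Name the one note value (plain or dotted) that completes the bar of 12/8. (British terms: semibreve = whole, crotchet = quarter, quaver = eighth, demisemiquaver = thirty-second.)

sixteenth note

The bar of 12/8 = 48 thirty-second notes.
Working in thirty-second notes: dotted quaver = 6; quaver = 4; demisemiquaver = 1; demisemiquaver = 1; demisemiquaver = 1; semibreve = 32; demisemiquaver = 1.
Total: 6 + 4 + 1 + 1 + 1 + 32 + 1 = 46.
Remaining: 48 − 46 = 2 thirty-second notes, which is a sixteenth note.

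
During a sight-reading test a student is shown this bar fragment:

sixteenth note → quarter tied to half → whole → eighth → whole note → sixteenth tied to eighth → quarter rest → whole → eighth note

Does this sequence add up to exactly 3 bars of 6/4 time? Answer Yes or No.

One bar of 6/4 = 24 sixteenth notes, so 3 bars = 72.
Convert each value to sixteenth notes: sixteenth note = 1; quarter tied to half (quarter + half) = 12; whole = 16; eighth = 2; whole note = 16; sixteenth tied to eighth (sixteenth + eighth) = 3; quarter rest = 4; whole = 16; eighth note = 2.
Altogether 1 + 12 + 16 + 2 + 16 + 3 + 4 + 16 + 2 = 72.
72 equals 72, so the answer is Yes.

Yes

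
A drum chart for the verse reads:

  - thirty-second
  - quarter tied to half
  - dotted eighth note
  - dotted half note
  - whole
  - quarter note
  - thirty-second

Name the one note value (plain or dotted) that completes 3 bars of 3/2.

dotted whole note

3 bars of 3/2 = 144 thirty-second notes.
Working in thirty-second notes: thirty-second = 1; quarter tied to half (quarter + half) = 24; dotted eighth note = 6; dotted half note = 24; whole = 32; quarter note = 8; thirty-second = 1.
Sum: 1 + 24 + 6 + 24 + 32 + 8 + 1 = 96.
Remaining: 144 − 96 = 48 thirty-second notes, which is a dotted whole note.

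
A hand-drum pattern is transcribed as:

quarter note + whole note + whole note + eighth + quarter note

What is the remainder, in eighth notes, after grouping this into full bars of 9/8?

One bar of 9/8 = 9 eighth notes.
Convert each value to eighth notes: quarter note = 2; whole note = 8; whole note = 8; eighth = 1; quarter note = 2.
Adding: 2 + 8 + 8 + 1 + 2 = 21.
21 ÷ 9 = 2 complete bars with 3 eighth notes remaining.

3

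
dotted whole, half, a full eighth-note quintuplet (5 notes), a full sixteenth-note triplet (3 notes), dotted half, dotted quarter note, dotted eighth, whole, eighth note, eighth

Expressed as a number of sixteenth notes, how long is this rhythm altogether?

83

Convert each value to sixteenth notes: dotted whole = 24; half = 8; a full eighth-note quintuplet (5 notes) (five quintuplet eighths span one half) = 8; a full sixteenth-note triplet (3 notes) (three triplet sixteenths span one eighth) = 2; dotted half = 12; dotted quarter note = 6; dotted eighth = 3; whole = 16; eighth note = 2; eighth = 2.
Adding: 24 + 8 + 8 + 2 + 12 + 6 + 3 + 16 + 2 + 2 = 83 sixteenth notes.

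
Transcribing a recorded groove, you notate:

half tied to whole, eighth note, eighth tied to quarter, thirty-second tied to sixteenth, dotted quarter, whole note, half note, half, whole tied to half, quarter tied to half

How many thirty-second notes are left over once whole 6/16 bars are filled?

11

One bar of 6/16 = 12 thirty-second notes.
Convert each value to thirty-second notes: half tied to whole (half + whole) = 48; eighth note = 4; eighth tied to quarter (eighth + quarter) = 12; thirty-second tied to sixteenth (thirty-second + sixteenth) = 3; dotted quarter = 12; whole note = 32; half note = 16; half = 16; whole tied to half (whole + half) = 48; quarter tied to half (quarter + half) = 24.
Total: 48 + 4 + 12 + 3 + 12 + 32 + 16 + 16 + 48 + 24 = 215.
215 ÷ 12 = 17 complete bars with 11 thirty-second notes remaining.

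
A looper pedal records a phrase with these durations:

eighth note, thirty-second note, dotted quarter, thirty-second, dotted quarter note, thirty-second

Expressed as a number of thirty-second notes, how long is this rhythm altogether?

31

Each duration in thirty-second notes: eighth note = 4; thirty-second note = 1; dotted quarter = 12; thirty-second = 1; dotted quarter note = 12; thirty-second = 1.
Altogether 4 + 1 + 12 + 1 + 12 + 1 = 31 thirty-second notes.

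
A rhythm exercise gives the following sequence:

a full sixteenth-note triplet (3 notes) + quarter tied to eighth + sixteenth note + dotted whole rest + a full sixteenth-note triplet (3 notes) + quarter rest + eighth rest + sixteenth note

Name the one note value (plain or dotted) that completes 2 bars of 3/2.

2 bars of 3/2 = 48 sixteenth notes.
Each duration in sixteenth notes: a full sixteenth-note triplet (3 notes) (three triplet sixteenths span one eighth) = 2; quarter tied to eighth (quarter + eighth) = 6; sixteenth note = 1; dotted whole rest = 24; a full sixteenth-note triplet (3 notes) (three triplet sixteenths span one eighth) = 2; quarter rest = 4; eighth rest = 2; sixteenth note = 1.
Altogether 2 + 6 + 1 + 24 + 2 + 4 + 2 + 1 = 42.
Remaining: 48 − 42 = 6 sixteenth notes, which is a dotted quarter note.

dotted quarter note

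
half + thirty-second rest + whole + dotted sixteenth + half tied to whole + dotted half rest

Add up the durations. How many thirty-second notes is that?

124

Working in thirty-second notes: half = 16; thirty-second rest = 1; whole = 32; dotted sixteenth = 3; half tied to whole (half + whole) = 48; dotted half rest = 24.
Altogether 16 + 1 + 32 + 3 + 48 + 24 = 124 thirty-second notes.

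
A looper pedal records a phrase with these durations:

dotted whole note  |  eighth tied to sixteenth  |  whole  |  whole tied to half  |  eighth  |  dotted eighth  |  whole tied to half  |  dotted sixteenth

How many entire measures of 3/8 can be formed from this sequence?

16

One bar of 3/8 = 12 thirty-second notes.
Each duration in thirty-second notes: dotted whole note = 48; eighth tied to sixteenth (eighth + sixteenth) = 6; whole = 32; whole tied to half (whole + half) = 48; eighth = 4; dotted eighth = 6; whole tied to half (whole + half) = 48; dotted sixteenth = 3.
Altogether 48 + 6 + 32 + 48 + 4 + 6 + 48 + 3 = 195.
195 ÷ 12 = 16 complete bars with 3 left over.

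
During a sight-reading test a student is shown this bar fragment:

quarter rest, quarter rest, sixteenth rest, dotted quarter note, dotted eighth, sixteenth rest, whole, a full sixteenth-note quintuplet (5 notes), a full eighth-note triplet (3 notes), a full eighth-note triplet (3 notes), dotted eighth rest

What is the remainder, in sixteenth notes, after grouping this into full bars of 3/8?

One bar of 3/8 = 6 sixteenth notes.
In sixteenth notes: quarter rest = 4; quarter rest = 4; sixteenth rest = 1; dotted quarter note = 6; dotted eighth = 3; sixteenth rest = 1; whole = 16; a full sixteenth-note quintuplet (5 notes) (five quintuplet sixteenths span one quarter) = 4; a full eighth-note triplet (3 notes) (three triplet eighths span one quarter) = 4; a full eighth-note triplet (3 notes) (three triplet eighths span one quarter) = 4; dotted eighth rest = 3.
Adding: 4 + 4 + 1 + 6 + 3 + 1 + 16 + 4 + 4 + 4 + 3 = 50.
50 ÷ 6 = 8 complete bars with 2 sixteenth notes remaining.

2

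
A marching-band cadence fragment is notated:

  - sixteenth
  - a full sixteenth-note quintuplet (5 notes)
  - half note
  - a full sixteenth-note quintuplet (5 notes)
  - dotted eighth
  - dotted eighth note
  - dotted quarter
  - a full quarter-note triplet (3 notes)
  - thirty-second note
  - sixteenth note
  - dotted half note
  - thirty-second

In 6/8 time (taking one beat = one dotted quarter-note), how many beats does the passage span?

One dotted quarter-note beat = 12 thirty-second notes.
Working in thirty-second notes: sixteenth = 2; a full sixteenth-note quintuplet (5 notes) (five quintuplet sixteenths span one quarter) = 8; half note = 16; a full sixteenth-note quintuplet (5 notes) (five quintuplet sixteenths span one quarter) = 8; dotted eighth = 6; dotted eighth note = 6; dotted quarter = 12; a full quarter-note triplet (3 notes) (three triplet quarters span one half) = 16; thirty-second note = 1; sixteenth note = 2; dotted half note = 24; thirty-second = 1.
Adding: 2 + 8 + 16 + 8 + 6 + 6 + 12 + 16 + 1 + 2 + 24 + 1 = 102.
102 ÷ 12 = 8.5 beats.

8.5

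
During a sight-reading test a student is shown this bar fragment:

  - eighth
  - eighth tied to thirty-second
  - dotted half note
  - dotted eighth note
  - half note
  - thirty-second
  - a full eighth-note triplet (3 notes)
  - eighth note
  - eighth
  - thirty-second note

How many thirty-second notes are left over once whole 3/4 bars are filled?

One bar of 3/4 = 24 thirty-second notes.
In thirty-second notes: eighth = 4; eighth tied to thirty-second (eighth + thirty-second) = 5; dotted half note = 24; dotted eighth note = 6; half note = 16; thirty-second = 1; a full eighth-note triplet (3 notes) (three triplet eighths span one quarter) = 8; eighth note = 4; eighth = 4; thirty-second note = 1.
Sum: 4 + 5 + 24 + 6 + 16 + 1 + 8 + 4 + 4 + 1 = 73.
73 ÷ 24 = 3 complete bars with 1 thirty-second note remaining.

1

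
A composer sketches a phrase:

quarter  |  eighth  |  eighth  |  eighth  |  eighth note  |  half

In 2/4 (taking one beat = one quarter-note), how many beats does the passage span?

One quarter-note beat = 2 eighth notes.
In eighth notes: quarter = 2; eighth = 1; eighth = 1; eighth = 1; eighth note = 1; half = 4.
Adding: 2 + 1 + 1 + 1 + 1 + 4 = 10.
10 ÷ 2 = 5 beats.

5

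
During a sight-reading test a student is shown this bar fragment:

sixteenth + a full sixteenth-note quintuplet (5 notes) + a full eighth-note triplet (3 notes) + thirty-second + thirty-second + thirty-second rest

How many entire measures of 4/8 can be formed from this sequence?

1

One bar of 4/8 = 16 thirty-second notes.
Each duration in thirty-second notes: sixteenth = 2; a full sixteenth-note quintuplet (5 notes) (five quintuplet sixteenths span one quarter) = 8; a full eighth-note triplet (3 notes) (three triplet eighths span one quarter) = 8; thirty-second = 1; thirty-second = 1; thirty-second rest = 1.
Adding: 2 + 8 + 8 + 1 + 1 + 1 = 21.
21 ÷ 16 = 1 complete bar with 5 left over.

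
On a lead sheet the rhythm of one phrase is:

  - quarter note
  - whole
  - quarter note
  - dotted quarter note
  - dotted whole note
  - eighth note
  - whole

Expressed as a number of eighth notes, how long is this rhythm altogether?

36

Express everything in eighth notes: quarter note = 2; whole = 8; quarter note = 2; dotted quarter note = 3; dotted whole note = 12; eighth note = 1; whole = 8.
Adding: 2 + 8 + 2 + 3 + 12 + 1 + 8 = 36 eighth notes.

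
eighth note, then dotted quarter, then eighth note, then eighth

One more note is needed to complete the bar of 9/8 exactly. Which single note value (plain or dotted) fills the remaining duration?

The bar of 9/8 = 9 eighth notes.
Convert each value to eighth notes: eighth note = 1; dotted quarter = 3; eighth note = 1; eighth = 1.
Adding: 1 + 3 + 1 + 1 = 6.
Remaining: 9 − 6 = 3 eighth notes, which is a dotted quarter note.

dotted quarter note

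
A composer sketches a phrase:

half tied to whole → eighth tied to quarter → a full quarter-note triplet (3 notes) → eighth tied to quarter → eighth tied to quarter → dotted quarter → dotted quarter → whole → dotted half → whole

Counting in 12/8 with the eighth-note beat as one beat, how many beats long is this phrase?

53

One eighth-note beat = 2 sixteenth notes.
In sixteenth notes: half tied to whole (half + whole) = 24; eighth tied to quarter (eighth + quarter) = 6; a full quarter-note triplet (3 notes) (three triplet quarters span one half) = 8; eighth tied to quarter (eighth + quarter) = 6; eighth tied to quarter (eighth + quarter) = 6; dotted quarter = 6; dotted quarter = 6; whole = 16; dotted half = 12; whole = 16.
Sum: 24 + 6 + 8 + 6 + 6 + 6 + 6 + 16 + 12 + 16 = 106.
106 ÷ 2 = 53 beats.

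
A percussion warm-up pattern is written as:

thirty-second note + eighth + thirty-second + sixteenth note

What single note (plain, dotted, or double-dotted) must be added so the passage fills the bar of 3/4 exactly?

half note

The bar of 3/4 = 24 thirty-second notes.
In thirty-second notes: thirty-second note = 1; eighth = 4; thirty-second = 1; sixteenth note = 2.
Sum: 1 + 4 + 1 + 2 = 8.
Remaining: 24 − 8 = 16 thirty-second notes, which is a half note.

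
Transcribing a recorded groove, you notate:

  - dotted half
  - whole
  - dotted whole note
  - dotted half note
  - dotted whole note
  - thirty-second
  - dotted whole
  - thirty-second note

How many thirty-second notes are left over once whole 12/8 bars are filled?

34

One bar of 12/8 = 48 thirty-second notes.
Express everything in thirty-second notes: dotted half = 24; whole = 32; dotted whole note = 48; dotted half note = 24; dotted whole note = 48; thirty-second = 1; dotted whole = 48; thirty-second note = 1.
Adding: 24 + 32 + 48 + 24 + 48 + 1 + 48 + 1 = 226.
226 ÷ 48 = 4 complete bars with 34 thirty-second notes remaining.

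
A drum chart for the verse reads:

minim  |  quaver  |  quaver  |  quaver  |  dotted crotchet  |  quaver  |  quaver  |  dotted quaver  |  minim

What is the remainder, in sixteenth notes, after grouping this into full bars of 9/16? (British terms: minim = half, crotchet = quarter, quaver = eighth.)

One bar of 9/16 = 9 sixteenth notes.
Express everything in sixteenth notes: minim = 8; quaver = 2; quaver = 2; quaver = 2; dotted crotchet = 6; quaver = 2; quaver = 2; dotted quaver = 3; minim = 8.
Sum: 8 + 2 + 2 + 2 + 6 + 2 + 2 + 3 + 8 = 35.
35 ÷ 9 = 3 complete bars with 8 sixteenth notes remaining.

8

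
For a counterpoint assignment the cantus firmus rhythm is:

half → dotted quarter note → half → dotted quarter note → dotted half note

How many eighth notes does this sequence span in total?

Working in eighth notes: half = 4; dotted quarter note = 3; half = 4; dotted quarter note = 3; dotted half note = 6.
Total: 4 + 3 + 4 + 3 + 6 = 20 eighth notes.

20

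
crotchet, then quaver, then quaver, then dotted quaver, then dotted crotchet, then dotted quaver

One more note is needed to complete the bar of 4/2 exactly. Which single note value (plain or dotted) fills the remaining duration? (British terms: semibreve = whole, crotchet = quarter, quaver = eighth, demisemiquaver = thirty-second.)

dotted half note

The bar of 4/2 = 32 sixteenth notes.
Working in sixteenth notes: crotchet = 4; quaver = 2; quaver = 2; dotted quaver = 3; dotted crotchet = 6; dotted quaver = 3.
Adding: 4 + 2 + 2 + 3 + 6 + 3 = 20.
Remaining: 32 − 20 = 12 sixteenth notes, which is a dotted half note.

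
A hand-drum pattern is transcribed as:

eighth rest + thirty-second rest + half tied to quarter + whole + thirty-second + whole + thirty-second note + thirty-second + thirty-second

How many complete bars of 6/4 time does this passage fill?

One bar of 6/4 = 48 thirty-second notes.
Express everything in thirty-second notes: eighth rest = 4; thirty-second rest = 1; half tied to quarter (half + quarter) = 24; whole = 32; thirty-second = 1; whole = 32; thirty-second note = 1; thirty-second = 1; thirty-second = 1.
Adding: 4 + 1 + 24 + 32 + 1 + 32 + 1 + 1 + 1 = 97.
97 ÷ 48 = 2 complete bars with 1 left over.

2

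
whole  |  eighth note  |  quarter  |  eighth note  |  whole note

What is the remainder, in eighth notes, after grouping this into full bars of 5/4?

One bar of 5/4 = 10 eighth notes.
Working in eighth notes: whole = 8; eighth note = 1; quarter = 2; eighth note = 1; whole note = 8.
Adding: 8 + 1 + 2 + 1 + 8 = 20.
20 ÷ 10 = 2 complete bars with 0 eighth notes remaining.

0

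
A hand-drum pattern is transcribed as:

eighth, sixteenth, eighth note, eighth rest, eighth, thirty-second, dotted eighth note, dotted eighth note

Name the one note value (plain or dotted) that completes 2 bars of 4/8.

thirty-second note

2 bars of 4/8 = 32 thirty-second notes.
Express everything in thirty-second notes: eighth = 4; sixteenth = 2; eighth note = 4; eighth rest = 4; eighth = 4; thirty-second = 1; dotted eighth note = 6; dotted eighth note = 6.
Total: 4 + 2 + 4 + 4 + 4 + 1 + 6 + 6 = 31.
Remaining: 32 − 31 = 1 thirty-second note, which is a thirty-second note.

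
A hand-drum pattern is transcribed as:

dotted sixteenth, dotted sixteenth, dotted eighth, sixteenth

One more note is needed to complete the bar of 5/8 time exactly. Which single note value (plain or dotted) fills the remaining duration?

The bar of 5/8 = 20 thirty-second notes.
In thirty-second notes: dotted sixteenth = 3; dotted sixteenth = 3; dotted eighth = 6; sixteenth = 2.
Total: 3 + 3 + 6 + 2 = 14.
Remaining: 20 − 14 = 6 thirty-second notes, which is a dotted eighth note.

dotted eighth note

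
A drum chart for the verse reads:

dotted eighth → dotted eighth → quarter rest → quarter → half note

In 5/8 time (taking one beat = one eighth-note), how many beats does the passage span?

One eighth-note beat = 2 sixteenth notes.
Convert each value to sixteenth notes: dotted eighth = 3; dotted eighth = 3; quarter rest = 4; quarter = 4; half note = 8.
Adding: 3 + 3 + 4 + 4 + 8 = 22.
22 ÷ 2 = 11 beats.

11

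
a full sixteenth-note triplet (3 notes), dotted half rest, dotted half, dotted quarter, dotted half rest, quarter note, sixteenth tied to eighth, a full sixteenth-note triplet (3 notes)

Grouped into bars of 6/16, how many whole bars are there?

8

One bar of 6/16 = 6 sixteenth notes.
Each duration in sixteenth notes: a full sixteenth-note triplet (3 notes) (three triplet sixteenths span one eighth) = 2; dotted half rest = 12; dotted half = 12; dotted quarter = 6; dotted half rest = 12; quarter note = 4; sixteenth tied to eighth (sixteenth + eighth) = 3; a full sixteenth-note triplet (3 notes) (three triplet sixteenths span one eighth) = 2.
Sum: 2 + 12 + 12 + 6 + 12 + 4 + 3 + 2 = 53.
53 ÷ 6 = 8 complete bars with 5 left over.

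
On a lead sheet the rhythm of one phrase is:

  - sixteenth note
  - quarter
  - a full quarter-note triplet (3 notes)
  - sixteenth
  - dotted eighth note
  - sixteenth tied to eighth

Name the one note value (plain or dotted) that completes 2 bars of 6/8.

quarter note

2 bars of 6/8 = 24 sixteenth notes.
Convert each value to sixteenth notes: sixteenth note = 1; quarter = 4; a full quarter-note triplet (3 notes) (three triplet quarters span one half) = 8; sixteenth = 1; dotted eighth note = 3; sixteenth tied to eighth (sixteenth + eighth) = 3.
Sum: 1 + 4 + 8 + 1 + 3 + 3 = 20.
Remaining: 24 − 20 = 4 sixteenth notes, which is a quarter note.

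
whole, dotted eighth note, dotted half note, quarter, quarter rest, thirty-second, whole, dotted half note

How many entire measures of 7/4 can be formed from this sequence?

2

One bar of 7/4 = 56 thirty-second notes.
In thirty-second notes: whole = 32; dotted eighth note = 6; dotted half note = 24; quarter = 8; quarter rest = 8; thirty-second = 1; whole = 32; dotted half note = 24.
Altogether 32 + 6 + 24 + 8 + 8 + 1 + 32 + 24 = 135.
135 ÷ 56 = 2 complete bars with 23 left over.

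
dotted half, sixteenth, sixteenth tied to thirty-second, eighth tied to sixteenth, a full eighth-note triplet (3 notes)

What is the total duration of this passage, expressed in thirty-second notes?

43

Each duration in thirty-second notes: dotted half = 24; sixteenth = 2; sixteenth tied to thirty-second (sixteenth + thirty-second) = 3; eighth tied to sixteenth (eighth + sixteenth) = 6; a full eighth-note triplet (3 notes) (three triplet eighths span one quarter) = 8.
Altogether 24 + 2 + 3 + 6 + 8 = 43 thirty-second notes.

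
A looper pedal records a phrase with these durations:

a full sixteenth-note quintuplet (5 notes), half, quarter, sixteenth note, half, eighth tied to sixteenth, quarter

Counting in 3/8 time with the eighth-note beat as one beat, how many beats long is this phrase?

16

One eighth-note beat = 2 sixteenth notes.
In sixteenth notes: a full sixteenth-note quintuplet (5 notes) (five quintuplet sixteenths span one quarter) = 4; half = 8; quarter = 4; sixteenth note = 1; half = 8; eighth tied to sixteenth (eighth + sixteenth) = 3; quarter = 4.
Adding: 4 + 8 + 4 + 1 + 8 + 3 + 4 = 32.
32 ÷ 2 = 16 beats.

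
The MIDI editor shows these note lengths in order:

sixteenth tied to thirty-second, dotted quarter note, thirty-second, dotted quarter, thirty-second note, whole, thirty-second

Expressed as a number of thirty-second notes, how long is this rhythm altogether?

62

Convert each value to thirty-second notes: sixteenth tied to thirty-second (sixteenth + thirty-second) = 3; dotted quarter note = 12; thirty-second = 1; dotted quarter = 12; thirty-second note = 1; whole = 32; thirty-second = 1.
Total: 3 + 12 + 1 + 12 + 1 + 32 + 1 = 62 thirty-second notes.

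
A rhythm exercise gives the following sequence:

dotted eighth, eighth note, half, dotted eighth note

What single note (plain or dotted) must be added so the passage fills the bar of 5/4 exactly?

quarter note

The bar of 5/4 = 20 sixteenth notes.
Convert each value to sixteenth notes: dotted eighth = 3; eighth note = 2; half = 8; dotted eighth note = 3.
Sum: 3 + 2 + 8 + 3 = 16.
Remaining: 20 − 16 = 4 sixteenth notes, which is a quarter note.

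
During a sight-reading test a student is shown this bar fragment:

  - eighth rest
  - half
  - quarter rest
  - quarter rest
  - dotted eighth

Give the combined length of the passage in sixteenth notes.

Convert each value to sixteenth notes: eighth rest = 2; half = 8; quarter rest = 4; quarter rest = 4; dotted eighth = 3.
Sum: 2 + 8 + 4 + 4 + 3 = 21 sixteenth notes.

21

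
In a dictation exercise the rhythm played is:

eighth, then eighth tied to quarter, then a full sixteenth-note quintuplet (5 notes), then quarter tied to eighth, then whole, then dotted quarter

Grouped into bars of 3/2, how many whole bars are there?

One bar of 3/2 = 12 eighth notes.
Working in eighth notes: eighth = 1; eighth tied to quarter (eighth + quarter) = 3; a full sixteenth-note quintuplet (5 notes) (five quintuplet sixteenths span one quarter) = 2; quarter tied to eighth (quarter + eighth) = 3; whole = 8; dotted quarter = 3.
Altogether 1 + 3 + 2 + 3 + 8 + 3 = 20.
20 ÷ 12 = 1 complete bar with 8 left over.

1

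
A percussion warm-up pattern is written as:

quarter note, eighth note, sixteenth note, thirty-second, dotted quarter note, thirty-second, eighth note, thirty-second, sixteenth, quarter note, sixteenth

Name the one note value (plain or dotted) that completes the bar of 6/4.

dotted sixteenth note

The bar of 6/4 = 48 thirty-second notes.
In thirty-second notes: quarter note = 8; eighth note = 4; sixteenth note = 2; thirty-second = 1; dotted quarter note = 12; thirty-second = 1; eighth note = 4; thirty-second = 1; sixteenth = 2; quarter note = 8; sixteenth = 2.
Total: 8 + 4 + 2 + 1 + 12 + 1 + 4 + 1 + 2 + 8 + 2 = 45.
Remaining: 48 − 45 = 3 thirty-second notes, which is a dotted sixteenth note.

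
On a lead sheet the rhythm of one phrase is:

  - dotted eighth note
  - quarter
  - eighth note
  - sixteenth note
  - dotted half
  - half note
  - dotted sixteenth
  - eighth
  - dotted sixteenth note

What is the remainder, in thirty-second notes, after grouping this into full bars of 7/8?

One bar of 7/8 = 28 thirty-second notes.
In thirty-second notes: dotted eighth note = 6; quarter = 8; eighth note = 4; sixteenth note = 2; dotted half = 24; half note = 16; dotted sixteenth = 3; eighth = 4; dotted sixteenth note = 3.
Sum: 6 + 8 + 4 + 2 + 24 + 16 + 3 + 4 + 3 = 70.
70 ÷ 28 = 2 complete bars with 14 thirty-second notes remaining.

14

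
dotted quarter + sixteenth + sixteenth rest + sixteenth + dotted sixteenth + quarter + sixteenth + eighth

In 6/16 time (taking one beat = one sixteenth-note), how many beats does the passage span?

17.5

One sixteenth-note beat = 2 thirty-second notes.
Express everything in thirty-second notes: dotted quarter = 12; sixteenth = 2; sixteenth rest = 2; sixteenth = 2; dotted sixteenth = 3; quarter = 8; sixteenth = 2; eighth = 4.
Altogether 12 + 2 + 2 + 2 + 3 + 8 + 2 + 4 = 35.
35 ÷ 2 = 17.5 beats.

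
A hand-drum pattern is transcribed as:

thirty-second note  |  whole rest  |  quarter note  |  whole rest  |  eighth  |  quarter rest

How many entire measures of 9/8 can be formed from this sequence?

2

One bar of 9/8 = 36 thirty-second notes.
Working in thirty-second notes: thirty-second note = 1; whole rest = 32; quarter note = 8; whole rest = 32; eighth = 4; quarter rest = 8.
Altogether 1 + 32 + 8 + 32 + 4 + 8 = 85.
85 ÷ 36 = 2 complete bars with 13 left over.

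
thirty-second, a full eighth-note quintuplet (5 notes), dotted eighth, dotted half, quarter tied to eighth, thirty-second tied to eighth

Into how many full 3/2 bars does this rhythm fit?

One bar of 3/2 = 48 thirty-second notes.
Working in thirty-second notes: thirty-second = 1; a full eighth-note quintuplet (5 notes) (five quintuplet eighths span one half) = 16; dotted eighth = 6; dotted half = 24; quarter tied to eighth (quarter + eighth) = 12; thirty-second tied to eighth (thirty-second + eighth) = 5.
Sum: 1 + 16 + 6 + 24 + 12 + 5 = 64.
64 ÷ 48 = 1 complete bar with 16 left over.

1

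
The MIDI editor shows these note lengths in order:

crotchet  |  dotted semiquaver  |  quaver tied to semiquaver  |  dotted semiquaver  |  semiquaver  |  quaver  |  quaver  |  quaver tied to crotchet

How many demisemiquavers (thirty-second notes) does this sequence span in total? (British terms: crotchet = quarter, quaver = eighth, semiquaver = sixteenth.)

42

Express everything in thirty-second notes: crotchet = 8; dotted semiquaver = 3; quaver tied to semiquaver (quaver + semiquaver) = 6; dotted semiquaver = 3; semiquaver = 2; quaver = 4; quaver = 4; quaver tied to crotchet (quaver + crotchet) = 12.
Adding: 8 + 3 + 6 + 3 + 2 + 4 + 4 + 12 = 42 thirty-second notes.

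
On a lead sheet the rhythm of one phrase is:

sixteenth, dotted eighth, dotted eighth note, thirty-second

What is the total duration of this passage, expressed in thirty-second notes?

15

Convert each value to thirty-second notes: sixteenth = 2; dotted eighth = 6; dotted eighth note = 6; thirty-second = 1.
Total: 2 + 6 + 6 + 1 = 15 thirty-second notes.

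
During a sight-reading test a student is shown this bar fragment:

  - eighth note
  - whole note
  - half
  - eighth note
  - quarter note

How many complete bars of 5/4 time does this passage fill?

1

One bar of 5/4 = 10 eighth notes.
Convert each value to eighth notes: eighth note = 1; whole note = 8; half = 4; eighth note = 1; quarter note = 2.
Sum: 1 + 8 + 4 + 1 + 2 = 16.
16 ÷ 10 = 1 complete bar with 6 left over.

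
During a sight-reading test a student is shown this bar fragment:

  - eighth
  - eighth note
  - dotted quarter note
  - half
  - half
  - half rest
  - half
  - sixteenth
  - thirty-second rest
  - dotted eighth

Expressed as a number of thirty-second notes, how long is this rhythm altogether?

93

Convert each value to thirty-second notes: eighth = 4; eighth note = 4; dotted quarter note = 12; half = 16; half = 16; half rest = 16; half = 16; sixteenth = 2; thirty-second rest = 1; dotted eighth = 6.
Altogether 4 + 4 + 12 + 16 + 16 + 16 + 16 + 2 + 1 + 6 = 93 thirty-second notes.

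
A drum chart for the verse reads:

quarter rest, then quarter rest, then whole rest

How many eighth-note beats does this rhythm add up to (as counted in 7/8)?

12

One eighth-note beat = 2 sixteenth notes.
Each duration in sixteenth notes: quarter rest = 4; quarter rest = 4; whole rest = 16.
Sum: 4 + 4 + 16 = 24.
24 ÷ 2 = 12 beats.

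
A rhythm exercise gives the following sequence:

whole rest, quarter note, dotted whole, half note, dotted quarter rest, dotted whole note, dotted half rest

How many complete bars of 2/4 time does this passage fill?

One bar of 2/4 = 4 eighth notes.
Convert each value to eighth notes: whole rest = 8; quarter note = 2; dotted whole = 12; half note = 4; dotted quarter rest = 3; dotted whole note = 12; dotted half rest = 6.
Total: 8 + 2 + 12 + 4 + 3 + 12 + 6 = 47.
47 ÷ 4 = 11 complete bars with 3 left over.

11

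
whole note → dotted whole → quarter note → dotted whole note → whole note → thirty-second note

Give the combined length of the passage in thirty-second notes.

In thirty-second notes: whole note = 32; dotted whole = 48; quarter note = 8; dotted whole note = 48; whole note = 32; thirty-second note = 1.
Altogether 32 + 48 + 8 + 48 + 32 + 1 = 169 thirty-second notes.

169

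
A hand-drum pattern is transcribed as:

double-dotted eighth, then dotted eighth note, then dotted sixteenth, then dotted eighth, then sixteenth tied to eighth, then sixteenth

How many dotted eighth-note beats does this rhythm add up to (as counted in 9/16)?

One dotted eighth-note beat = 6 thirty-second notes.
In thirty-second notes: double-dotted eighth = 7; dotted eighth note = 6; dotted sixteenth = 3; dotted eighth = 6; sixteenth tied to eighth (sixteenth + eighth) = 6; sixteenth = 2.
Adding: 7 + 6 + 3 + 6 + 6 + 2 = 30.
30 ÷ 6 = 5 beats.

5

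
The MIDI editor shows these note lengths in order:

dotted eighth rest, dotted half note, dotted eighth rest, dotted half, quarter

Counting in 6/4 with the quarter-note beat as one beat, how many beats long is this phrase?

One quarter-note beat = 4 sixteenth notes.
Working in sixteenth notes: dotted eighth rest = 3; dotted half note = 12; dotted eighth rest = 3; dotted half = 12; quarter = 4.
Sum: 3 + 12 + 3 + 12 + 4 = 34.
34 ÷ 4 = 8.5 beats.

8.5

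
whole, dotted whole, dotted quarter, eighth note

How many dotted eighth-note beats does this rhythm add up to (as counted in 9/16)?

16

One dotted eighth-note beat = 3 sixteenth notes.
Convert each value to sixteenth notes: whole = 16; dotted whole = 24; dotted quarter = 6; eighth note = 2.
Sum: 16 + 24 + 6 + 2 = 48.
48 ÷ 3 = 16 beats.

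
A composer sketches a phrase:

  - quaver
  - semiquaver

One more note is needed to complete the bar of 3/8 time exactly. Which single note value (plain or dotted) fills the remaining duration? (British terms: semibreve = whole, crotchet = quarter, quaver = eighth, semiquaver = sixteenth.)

The bar of 3/8 = 6 sixteenth notes.
In sixteenth notes: quaver = 2; semiquaver = 1.
Altogether 2 + 1 = 3.
Remaining: 6 − 3 = 3 sixteenth notes, which is a dotted eighth note.

dotted eighth note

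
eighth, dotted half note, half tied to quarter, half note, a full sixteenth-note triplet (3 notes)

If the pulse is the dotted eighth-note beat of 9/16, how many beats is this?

One dotted eighth-note beat = 3 sixteenth notes.
Express everything in sixteenth notes: eighth = 2; dotted half note = 12; half tied to quarter (half + quarter) = 12; half note = 8; a full sixteenth-note triplet (3 notes) (three triplet sixteenths span one eighth) = 2.
Sum: 2 + 12 + 12 + 8 + 2 = 36.
36 ÷ 3 = 12 beats.

12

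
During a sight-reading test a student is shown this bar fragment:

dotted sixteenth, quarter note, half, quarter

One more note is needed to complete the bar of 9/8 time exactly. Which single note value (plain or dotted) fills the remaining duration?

thirty-second note

The bar of 9/8 = 36 thirty-second notes.
Each duration in thirty-second notes: dotted sixteenth = 3; quarter note = 8; half = 16; quarter = 8.
Total: 3 + 8 + 16 + 8 = 35.
Remaining: 36 − 35 = 1 thirty-second note, which is a thirty-second note.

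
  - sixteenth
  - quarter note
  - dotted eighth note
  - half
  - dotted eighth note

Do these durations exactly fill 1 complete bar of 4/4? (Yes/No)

One bar of 4/4 = 16 sixteenth notes.
Express everything in sixteenth notes: sixteenth = 1; quarter note = 4; dotted eighth note = 3; half = 8; dotted eighth note = 3.
Total: 1 + 4 + 3 + 8 + 3 = 19.
19 exceeds 16, so the answer is No.

No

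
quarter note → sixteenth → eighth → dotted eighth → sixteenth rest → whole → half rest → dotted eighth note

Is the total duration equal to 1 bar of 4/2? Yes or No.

One bar of 4/2 = 32 sixteenth notes.
Working in sixteenth notes: quarter note = 4; sixteenth = 1; eighth = 2; dotted eighth = 3; sixteenth rest = 1; whole = 16; half rest = 8; dotted eighth note = 3.
Adding: 4 + 1 + 2 + 3 + 1 + 16 + 8 + 3 = 38.
38 exceeds 32, so the answer is No.

No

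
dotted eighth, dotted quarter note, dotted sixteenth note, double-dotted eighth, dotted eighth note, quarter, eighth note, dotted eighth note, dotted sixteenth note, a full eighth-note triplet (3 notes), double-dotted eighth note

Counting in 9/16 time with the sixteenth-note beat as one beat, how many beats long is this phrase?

35

One sixteenth-note beat = 2 thirty-second notes.
Express everything in thirty-second notes: dotted eighth = 6; dotted quarter note = 12; dotted sixteenth note = 3; double-dotted eighth = 7; dotted eighth note = 6; quarter = 8; eighth note = 4; dotted eighth note = 6; dotted sixteenth note = 3; a full eighth-note triplet (3 notes) (three triplet eighths span one quarter) = 8; double-dotted eighth note = 7.
Total: 6 + 12 + 3 + 7 + 6 + 8 + 4 + 6 + 3 + 8 + 7 = 70.
70 ÷ 2 = 35 beats.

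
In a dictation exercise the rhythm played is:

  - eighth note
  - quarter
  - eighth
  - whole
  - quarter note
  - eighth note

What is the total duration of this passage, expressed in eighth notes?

Each duration in eighth notes: eighth note = 1; quarter = 2; eighth = 1; whole = 8; quarter note = 2; eighth note = 1.
Total: 1 + 2 + 1 + 8 + 2 + 1 = 15 eighth notes.

15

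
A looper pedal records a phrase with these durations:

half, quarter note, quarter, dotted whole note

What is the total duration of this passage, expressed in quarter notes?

10

Convert each value to quarter notes: half = 2; quarter note = 1; quarter = 1; dotted whole note = 6.
Sum: 2 + 1 + 1 + 6 = 10 quarter notes.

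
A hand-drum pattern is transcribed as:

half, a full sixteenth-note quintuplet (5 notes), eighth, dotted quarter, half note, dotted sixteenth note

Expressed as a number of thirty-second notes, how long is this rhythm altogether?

Convert each value to thirty-second notes: half = 16; a full sixteenth-note quintuplet (5 notes) (five quintuplet sixteenths span one quarter) = 8; eighth = 4; dotted quarter = 12; half note = 16; dotted sixteenth note = 3.
Total: 16 + 8 + 4 + 12 + 16 + 3 = 59 thirty-second notes.

59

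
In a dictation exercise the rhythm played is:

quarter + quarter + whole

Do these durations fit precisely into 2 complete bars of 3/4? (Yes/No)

One bar of 3/4 = 3 quarter notes, so 2 bars = 6.
Each duration in quarter notes: quarter = 1; quarter = 1; whole = 4.
Adding: 1 + 1 + 4 = 6.
6 equals 6, so the answer is Yes.

Yes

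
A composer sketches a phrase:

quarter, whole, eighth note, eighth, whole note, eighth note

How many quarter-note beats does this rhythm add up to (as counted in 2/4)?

10.5

One quarter-note beat = 2 eighth notes.
Convert each value to eighth notes: quarter = 2; whole = 8; eighth note = 1; eighth = 1; whole note = 8; eighth note = 1.
Sum: 2 + 8 + 1 + 1 + 8 + 1 = 21.
21 ÷ 2 = 10.5 beats.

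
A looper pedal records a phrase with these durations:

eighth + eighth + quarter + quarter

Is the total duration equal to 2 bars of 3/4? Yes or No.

No

One bar of 3/4 = 6 eighth notes, so 2 bars = 12.
Express everything in eighth notes: eighth = 1; eighth = 1; quarter = 2; quarter = 2.
Sum: 1 + 1 + 2 + 2 = 6.
6 falls short of 12, so the answer is No.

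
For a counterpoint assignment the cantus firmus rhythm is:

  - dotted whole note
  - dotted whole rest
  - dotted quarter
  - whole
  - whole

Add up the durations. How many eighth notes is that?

Express everything in eighth notes: dotted whole note = 12; dotted whole rest = 12; dotted quarter = 3; whole = 8; whole = 8.
Sum: 12 + 12 + 3 + 8 + 8 = 43 eighth notes.

43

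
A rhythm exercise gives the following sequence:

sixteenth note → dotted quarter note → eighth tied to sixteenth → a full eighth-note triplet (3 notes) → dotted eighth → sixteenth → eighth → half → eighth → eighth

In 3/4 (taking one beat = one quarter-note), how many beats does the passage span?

One quarter-note beat = 4 sixteenth notes.
Each duration in sixteenth notes: sixteenth note = 1; dotted quarter note = 6; eighth tied to sixteenth (eighth + sixteenth) = 3; a full eighth-note triplet (3 notes) (three triplet eighths span one quarter) = 4; dotted eighth = 3; sixteenth = 1; eighth = 2; half = 8; eighth = 2; eighth = 2.
Sum: 1 + 6 + 3 + 4 + 3 + 1 + 2 + 8 + 2 + 2 = 32.
32 ÷ 4 = 8 beats.

8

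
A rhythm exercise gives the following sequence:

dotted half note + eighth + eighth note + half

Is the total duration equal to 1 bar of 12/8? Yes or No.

Yes

One bar of 12/8 = 12 eighth notes.
Express everything in eighth notes: dotted half note = 6; eighth = 1; eighth note = 1; half = 4.
Total: 6 + 1 + 1 + 4 = 12.
12 equals 12, so the answer is Yes.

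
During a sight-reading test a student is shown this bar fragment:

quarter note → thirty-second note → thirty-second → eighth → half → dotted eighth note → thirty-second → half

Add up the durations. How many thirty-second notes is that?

Express everything in thirty-second notes: quarter note = 8; thirty-second note = 1; thirty-second = 1; eighth = 4; half = 16; dotted eighth note = 6; thirty-second = 1; half = 16.
Sum: 8 + 1 + 1 + 4 + 16 + 6 + 1 + 16 = 53 thirty-second notes.

53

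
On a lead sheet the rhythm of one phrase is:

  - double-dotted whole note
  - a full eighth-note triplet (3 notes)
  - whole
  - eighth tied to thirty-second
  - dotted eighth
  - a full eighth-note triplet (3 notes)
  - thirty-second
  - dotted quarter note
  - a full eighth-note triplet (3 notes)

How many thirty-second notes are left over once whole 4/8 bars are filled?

One bar of 4/8 = 16 thirty-second notes.
Express everything in thirty-second notes: double-dotted whole note = 56; a full eighth-note triplet (3 notes) (three triplet eighths span one quarter) = 8; whole = 32; eighth tied to thirty-second (eighth + thirty-second) = 5; dotted eighth = 6; a full eighth-note triplet (3 notes) (three triplet eighths span one quarter) = 8; thirty-second = 1; dotted quarter note = 12; a full eighth-note triplet (3 notes) (three triplet eighths span one quarter) = 8.
Adding: 56 + 8 + 32 + 5 + 6 + 8 + 1 + 12 + 8 = 136.
136 ÷ 16 = 8 complete bars with 8 thirty-second notes remaining.

8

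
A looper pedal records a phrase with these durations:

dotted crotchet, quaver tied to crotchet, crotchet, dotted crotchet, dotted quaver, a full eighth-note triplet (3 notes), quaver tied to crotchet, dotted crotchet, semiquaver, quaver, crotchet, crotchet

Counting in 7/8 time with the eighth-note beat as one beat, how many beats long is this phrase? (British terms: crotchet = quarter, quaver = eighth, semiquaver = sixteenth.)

One eighth-note beat = 2 sixteenth notes.
In sixteenth notes: dotted crotchet = 6; quaver tied to crotchet (quaver + crotchet) = 6; crotchet = 4; dotted crotchet = 6; dotted quaver = 3; a full eighth-note triplet (3 notes) (three triplet eighths span one quarter) = 4; quaver tied to crotchet (quaver + crotchet) = 6; dotted crotchet = 6; semiquaver = 1; quaver = 2; crotchet = 4; crotchet = 4.
Adding: 6 + 6 + 4 + 6 + 3 + 4 + 6 + 6 + 1 + 2 + 4 + 4 = 52.
52 ÷ 2 = 26 beats.

26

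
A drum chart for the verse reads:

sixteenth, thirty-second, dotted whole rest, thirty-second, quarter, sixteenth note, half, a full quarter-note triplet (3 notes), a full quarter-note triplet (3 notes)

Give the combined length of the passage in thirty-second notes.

Each duration in thirty-second notes: sixteenth = 2; thirty-second = 1; dotted whole rest = 48; thirty-second = 1; quarter = 8; sixteenth note = 2; half = 16; a full quarter-note triplet (3 notes) (three triplet quarters span one half) = 16; a full quarter-note triplet (3 notes) (three triplet quarters span one half) = 16.
Adding: 2 + 1 + 48 + 1 + 8 + 2 + 16 + 16 + 16 = 110 thirty-second notes.

110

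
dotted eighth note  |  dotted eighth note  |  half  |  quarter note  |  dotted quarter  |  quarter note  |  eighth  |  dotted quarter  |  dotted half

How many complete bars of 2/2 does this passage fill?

One bar of 2/2 = 16 sixteenth notes.
Each duration in sixteenth notes: dotted eighth note = 3; dotted eighth note = 3; half = 8; quarter note = 4; dotted quarter = 6; quarter note = 4; eighth = 2; dotted quarter = 6; dotted half = 12.
Altogether 3 + 3 + 8 + 4 + 6 + 4 + 2 + 6 + 12 = 48.
48 ÷ 16 = 3 complete bars with 0 left over.

3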